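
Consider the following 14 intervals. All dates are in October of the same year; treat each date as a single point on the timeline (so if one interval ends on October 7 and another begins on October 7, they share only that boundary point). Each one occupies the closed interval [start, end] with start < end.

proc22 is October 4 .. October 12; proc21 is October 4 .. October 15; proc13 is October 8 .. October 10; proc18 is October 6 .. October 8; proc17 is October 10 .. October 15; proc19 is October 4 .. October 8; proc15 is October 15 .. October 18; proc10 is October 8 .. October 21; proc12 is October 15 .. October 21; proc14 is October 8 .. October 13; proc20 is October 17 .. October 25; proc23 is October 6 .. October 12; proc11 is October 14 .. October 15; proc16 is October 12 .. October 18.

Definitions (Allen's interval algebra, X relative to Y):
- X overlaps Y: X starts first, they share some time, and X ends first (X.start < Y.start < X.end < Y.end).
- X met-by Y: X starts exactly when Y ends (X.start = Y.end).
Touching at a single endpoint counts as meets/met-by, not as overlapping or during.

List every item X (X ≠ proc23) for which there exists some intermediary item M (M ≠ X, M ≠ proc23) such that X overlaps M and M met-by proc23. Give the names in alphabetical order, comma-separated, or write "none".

proc14, proc17, proc21

Target proc23 = [October 6, October 12].
Intermediaries M with M met-by proc23: proc16.
Via proc16 — items with X overlaps proc16: proc14, proc17, proc21.
Union: proc14, proc17, proc21.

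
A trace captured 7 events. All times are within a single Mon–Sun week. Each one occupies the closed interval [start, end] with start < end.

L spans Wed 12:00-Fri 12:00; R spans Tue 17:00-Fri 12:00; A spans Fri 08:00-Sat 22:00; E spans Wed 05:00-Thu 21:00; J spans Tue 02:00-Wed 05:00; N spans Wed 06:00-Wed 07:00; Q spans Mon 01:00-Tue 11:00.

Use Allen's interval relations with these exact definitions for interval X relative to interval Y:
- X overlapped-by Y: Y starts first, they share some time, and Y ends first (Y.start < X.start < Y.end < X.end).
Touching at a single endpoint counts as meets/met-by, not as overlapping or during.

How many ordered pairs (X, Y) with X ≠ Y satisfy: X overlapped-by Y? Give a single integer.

5

Checking all 42 ordered pairs for relation 'overlapped-by'; matching pairs in alphabetical order:
(A, L): A overlapped-by L ✓
(A, R): A overlapped-by R ✓
(J, Q): J overlapped-by Q ✓
(L, E): L overlapped-by E ✓
(R, J): R overlapped-by J ✓
Count: 5.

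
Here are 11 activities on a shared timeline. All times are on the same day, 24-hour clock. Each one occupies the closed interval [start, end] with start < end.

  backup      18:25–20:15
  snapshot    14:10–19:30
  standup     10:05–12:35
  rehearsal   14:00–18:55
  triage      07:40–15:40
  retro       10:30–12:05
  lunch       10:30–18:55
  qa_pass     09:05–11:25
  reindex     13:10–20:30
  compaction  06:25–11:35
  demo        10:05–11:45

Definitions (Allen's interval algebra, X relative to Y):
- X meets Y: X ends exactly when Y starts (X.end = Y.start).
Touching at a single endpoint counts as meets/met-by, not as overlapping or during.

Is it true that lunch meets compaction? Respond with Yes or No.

No

lunch = [10:30, 18:55], compaction = [06:25, 11:35].
Actual relation of lunch to compaction: overlapped-by.
Asked whether 'meets' holds → No.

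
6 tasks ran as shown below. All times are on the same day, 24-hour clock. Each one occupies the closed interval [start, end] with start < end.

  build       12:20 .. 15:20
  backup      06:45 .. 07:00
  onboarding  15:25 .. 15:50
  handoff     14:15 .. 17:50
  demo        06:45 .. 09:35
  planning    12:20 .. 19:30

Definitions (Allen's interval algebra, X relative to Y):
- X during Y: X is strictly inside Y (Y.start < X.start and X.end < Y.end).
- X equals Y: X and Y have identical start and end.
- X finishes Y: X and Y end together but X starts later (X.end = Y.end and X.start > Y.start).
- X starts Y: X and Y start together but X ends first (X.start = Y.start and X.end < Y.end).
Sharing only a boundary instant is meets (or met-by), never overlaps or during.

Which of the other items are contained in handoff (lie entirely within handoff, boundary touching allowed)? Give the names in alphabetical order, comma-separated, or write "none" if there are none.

Target handoff = [14:15, 17:50].
backup [06:45, 07:00] → before → no.
build [12:20, 15:20] → overlaps → no.
demo [06:45, 09:35] → before → no.
onboarding [15:25, 15:50] → during → yes.
planning [12:20, 19:30] → contains → no.
Result: onboarding.

onboarding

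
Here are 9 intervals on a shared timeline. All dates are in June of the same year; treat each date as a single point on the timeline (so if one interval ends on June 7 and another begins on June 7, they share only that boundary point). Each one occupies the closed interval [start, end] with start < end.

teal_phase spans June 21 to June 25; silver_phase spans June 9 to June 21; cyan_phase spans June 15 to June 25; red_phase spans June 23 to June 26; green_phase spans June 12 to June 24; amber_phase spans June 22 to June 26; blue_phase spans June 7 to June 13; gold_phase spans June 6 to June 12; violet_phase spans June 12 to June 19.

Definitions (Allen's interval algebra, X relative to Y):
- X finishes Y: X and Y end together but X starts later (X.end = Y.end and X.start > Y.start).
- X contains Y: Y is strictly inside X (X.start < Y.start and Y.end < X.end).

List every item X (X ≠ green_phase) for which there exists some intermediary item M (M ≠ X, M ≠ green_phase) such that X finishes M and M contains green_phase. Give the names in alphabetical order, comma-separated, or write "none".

none

Target green_phase = [June 12, June 24].
Intermediaries M with M contains green_phase: none.
Union: none.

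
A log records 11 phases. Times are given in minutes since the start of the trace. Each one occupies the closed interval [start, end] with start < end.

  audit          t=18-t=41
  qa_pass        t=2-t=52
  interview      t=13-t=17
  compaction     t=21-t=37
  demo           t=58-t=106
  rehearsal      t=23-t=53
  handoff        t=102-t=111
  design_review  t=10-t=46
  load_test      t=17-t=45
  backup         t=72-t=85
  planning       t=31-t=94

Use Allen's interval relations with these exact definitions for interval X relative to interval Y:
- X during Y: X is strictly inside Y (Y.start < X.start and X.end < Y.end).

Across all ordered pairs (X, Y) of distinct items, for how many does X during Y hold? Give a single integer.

Checking all 110 ordered pairs for relation 'during'; matching pairs in alphabetical order:
(audit, design_review): audit during design_review ✓
(audit, load_test): audit during load_test ✓
(audit, qa_pass): audit during qa_pass ✓
(backup, demo): backup during demo ✓
(backup, planning): backup during planning ✓
(compaction, audit): compaction during audit ✓
(compaction, design_review): compaction during design_review ✓
(compaction, load_test): compaction during load_test ✓
(compaction, qa_pass): compaction during qa_pass ✓
(design_review, qa_pass): design_review during qa_pass ✓
(interview, design_review): interview during design_review ✓
(interview, qa_pass): interview during qa_pass ✓
(load_test, design_review): load_test during design_review ✓
(load_test, qa_pass): load_test during qa_pass ✓
Count: 14.

14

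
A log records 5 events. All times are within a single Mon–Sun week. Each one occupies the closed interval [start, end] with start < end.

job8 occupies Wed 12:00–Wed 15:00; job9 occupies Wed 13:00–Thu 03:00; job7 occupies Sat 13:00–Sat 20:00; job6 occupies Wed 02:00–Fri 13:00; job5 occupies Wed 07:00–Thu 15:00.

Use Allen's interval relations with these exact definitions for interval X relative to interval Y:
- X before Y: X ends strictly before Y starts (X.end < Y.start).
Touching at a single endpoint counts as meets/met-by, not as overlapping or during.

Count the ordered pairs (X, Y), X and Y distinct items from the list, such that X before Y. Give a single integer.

4

Checking all 20 ordered pairs for relation 'before'; matching pairs in alphabetical order:
(job5, job7): job5 before job7 ✓
(job6, job7): job6 before job7 ✓
(job8, job7): job8 before job7 ✓
(job9, job7): job9 before job7 ✓
Count: 4.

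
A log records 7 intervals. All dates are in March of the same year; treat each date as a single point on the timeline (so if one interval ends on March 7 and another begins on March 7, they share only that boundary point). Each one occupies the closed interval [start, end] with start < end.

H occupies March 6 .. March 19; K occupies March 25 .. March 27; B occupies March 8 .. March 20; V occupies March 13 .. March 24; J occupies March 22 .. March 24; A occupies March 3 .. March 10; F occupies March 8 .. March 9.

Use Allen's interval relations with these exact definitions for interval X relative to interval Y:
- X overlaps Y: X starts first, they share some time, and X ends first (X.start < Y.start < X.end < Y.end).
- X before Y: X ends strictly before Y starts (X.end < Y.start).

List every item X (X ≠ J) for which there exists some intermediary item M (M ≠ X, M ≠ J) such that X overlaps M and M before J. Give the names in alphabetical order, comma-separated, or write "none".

A, H

Target J = [March 22, March 24].
Intermediaries M with M before J: A, B, F, H.
Via A — items with X overlaps A: none.
Via B — items with X overlaps B: A, H.
Via F — items with X overlaps F: none.
Via H — items with X overlaps H: A.
Union: A, H.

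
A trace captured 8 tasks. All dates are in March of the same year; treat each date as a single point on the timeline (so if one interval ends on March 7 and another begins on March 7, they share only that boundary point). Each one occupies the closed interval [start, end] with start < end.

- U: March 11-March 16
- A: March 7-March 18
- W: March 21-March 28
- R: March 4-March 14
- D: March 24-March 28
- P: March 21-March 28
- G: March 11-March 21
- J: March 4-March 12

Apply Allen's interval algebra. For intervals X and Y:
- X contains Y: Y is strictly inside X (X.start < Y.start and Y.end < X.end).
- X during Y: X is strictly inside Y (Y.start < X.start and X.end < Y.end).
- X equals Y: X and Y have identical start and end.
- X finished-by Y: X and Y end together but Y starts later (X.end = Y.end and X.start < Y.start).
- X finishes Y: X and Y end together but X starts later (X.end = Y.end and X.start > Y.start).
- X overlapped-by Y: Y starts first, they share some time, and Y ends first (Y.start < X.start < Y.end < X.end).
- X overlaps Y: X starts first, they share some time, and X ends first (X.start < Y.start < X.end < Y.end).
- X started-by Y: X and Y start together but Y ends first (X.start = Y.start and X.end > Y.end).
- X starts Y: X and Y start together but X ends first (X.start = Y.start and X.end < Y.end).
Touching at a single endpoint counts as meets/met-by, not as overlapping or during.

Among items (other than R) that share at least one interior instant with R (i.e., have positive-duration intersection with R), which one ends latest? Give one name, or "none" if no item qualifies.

G

Target R = [March 4, March 14].
A [March 7, March 18] → overlapped-by → candidate.
D [March 24, March 28] → after → excluded.
G [March 11, March 21] → overlapped-by → candidate.
J [March 4, March 12] → starts → candidate.
P [March 21, March 28] → after → excluded.
U [March 11, March 16] → overlapped-by → candidate.
W [March 21, March 28] → after → excluded.
Among candidates, latest end is March 21 → G.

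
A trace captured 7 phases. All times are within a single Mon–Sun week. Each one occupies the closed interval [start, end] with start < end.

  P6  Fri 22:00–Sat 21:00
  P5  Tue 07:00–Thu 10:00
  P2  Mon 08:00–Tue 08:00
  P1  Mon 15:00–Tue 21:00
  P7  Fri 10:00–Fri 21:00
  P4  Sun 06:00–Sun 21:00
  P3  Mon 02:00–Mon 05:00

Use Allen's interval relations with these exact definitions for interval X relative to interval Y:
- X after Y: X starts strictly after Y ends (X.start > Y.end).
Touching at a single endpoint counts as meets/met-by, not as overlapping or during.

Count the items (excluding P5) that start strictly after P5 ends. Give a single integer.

Target P5 = [Tue 07:00, Thu 10:00].
P1 [Mon 15:00, Tue 21:00] → overlaps → no.
P2 [Mon 08:00, Tue 08:00] → overlaps → no.
P3 [Mon 02:00, Mon 05:00] → before → no.
P4 [Sun 06:00, Sun 21:00] → after → counts.
P6 [Fri 22:00, Sat 21:00] → after → counts.
P7 [Fri 10:00, Fri 21:00] → after → counts.
Total: 3.

3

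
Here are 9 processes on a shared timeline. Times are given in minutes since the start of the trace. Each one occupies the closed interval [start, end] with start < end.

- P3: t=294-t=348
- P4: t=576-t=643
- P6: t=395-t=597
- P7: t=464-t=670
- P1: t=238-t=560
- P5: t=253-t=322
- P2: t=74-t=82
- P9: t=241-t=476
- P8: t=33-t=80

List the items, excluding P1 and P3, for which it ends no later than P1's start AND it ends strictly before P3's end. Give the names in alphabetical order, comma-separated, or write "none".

P2, P8

Conditions: its end is no later than P1's start (X.end <= t=238) AND its end is strictly before P3's end (X.end < t=348).
P2: end t=82 <= t=238? ✓; end t=82 < t=348? ✓ → yes.
P4: end t=643 <= t=238? ✗; end t=643 < t=348? ✗ → no.
P5: end t=322 <= t=238? ✗; end t=322 < t=348? ✓ → no.
P6: end t=597 <= t=238? ✗; end t=597 < t=348? ✗ → no.
P7: end t=670 <= t=238? ✗; end t=670 < t=348? ✗ → no.
P8: end t=80 <= t=238? ✓; end t=80 < t=348? ✓ → yes.
P9: end t=476 <= t=238? ✗; end t=476 < t=348? ✗ → no.
Result: P2, P8.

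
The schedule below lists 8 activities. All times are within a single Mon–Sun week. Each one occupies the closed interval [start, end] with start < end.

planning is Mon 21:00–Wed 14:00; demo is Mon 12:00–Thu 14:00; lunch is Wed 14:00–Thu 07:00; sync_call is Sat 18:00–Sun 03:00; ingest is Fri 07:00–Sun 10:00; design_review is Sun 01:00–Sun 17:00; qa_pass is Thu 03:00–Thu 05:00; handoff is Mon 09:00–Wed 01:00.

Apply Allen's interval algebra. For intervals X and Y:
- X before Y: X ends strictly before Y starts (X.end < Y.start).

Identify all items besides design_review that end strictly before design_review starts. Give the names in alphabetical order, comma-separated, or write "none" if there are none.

demo, handoff, lunch, planning, qa_pass

Target design_review = [Sun 01:00, Sun 17:00].
demo [Mon 12:00, Thu 14:00] → before → yes.
handoff [Mon 09:00, Wed 01:00] → before → yes.
ingest [Fri 07:00, Sun 10:00] → overlaps → no.
lunch [Wed 14:00, Thu 07:00] → before → yes.
planning [Mon 21:00, Wed 14:00] → before → yes.
qa_pass [Thu 03:00, Thu 05:00] → before → yes.
sync_call [Sat 18:00, Sun 03:00] → overlaps → no.
Result: demo, handoff, lunch, planning, qa_pass.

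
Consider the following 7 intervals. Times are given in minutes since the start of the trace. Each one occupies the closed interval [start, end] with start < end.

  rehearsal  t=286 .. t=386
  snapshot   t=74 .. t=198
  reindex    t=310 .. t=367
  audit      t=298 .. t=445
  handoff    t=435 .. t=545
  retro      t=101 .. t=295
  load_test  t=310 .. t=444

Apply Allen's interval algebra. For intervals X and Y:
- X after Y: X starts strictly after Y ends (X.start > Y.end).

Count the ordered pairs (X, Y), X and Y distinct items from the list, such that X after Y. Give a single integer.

Checking all 42 ordered pairs for relation 'after'; matching pairs in alphabetical order:
(audit, retro): audit after retro ✓
(audit, snapshot): audit after snapshot ✓
(handoff, rehearsal): handoff after rehearsal ✓
(handoff, reindex): handoff after reindex ✓
(handoff, retro): handoff after retro ✓
(handoff, snapshot): handoff after snapshot ✓
(load_test, retro): load_test after retro ✓
(load_test, snapshot): load_test after snapshot ✓
(rehearsal, snapshot): rehearsal after snapshot ✓
(reindex, retro): reindex after retro ✓
(reindex, snapshot): reindex after snapshot ✓
Count: 11.

11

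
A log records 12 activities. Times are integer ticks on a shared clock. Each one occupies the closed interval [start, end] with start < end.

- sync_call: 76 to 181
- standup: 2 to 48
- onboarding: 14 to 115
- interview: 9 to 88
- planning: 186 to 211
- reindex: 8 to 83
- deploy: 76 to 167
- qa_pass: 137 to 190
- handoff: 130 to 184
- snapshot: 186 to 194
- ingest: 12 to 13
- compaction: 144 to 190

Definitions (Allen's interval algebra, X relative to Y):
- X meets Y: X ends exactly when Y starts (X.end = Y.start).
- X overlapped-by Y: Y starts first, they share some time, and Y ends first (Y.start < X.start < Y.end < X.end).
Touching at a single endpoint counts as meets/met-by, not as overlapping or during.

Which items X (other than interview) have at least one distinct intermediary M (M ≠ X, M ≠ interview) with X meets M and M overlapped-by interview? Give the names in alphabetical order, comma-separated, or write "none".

Target interview = [9, 88].
Intermediaries M with M overlapped-by interview: deploy, onboarding, sync_call.
Via deploy — items with X meets deploy: none.
Via onboarding — items with X meets onboarding: none.
Via sync_call — items with X meets sync_call: none.
Union: none.

none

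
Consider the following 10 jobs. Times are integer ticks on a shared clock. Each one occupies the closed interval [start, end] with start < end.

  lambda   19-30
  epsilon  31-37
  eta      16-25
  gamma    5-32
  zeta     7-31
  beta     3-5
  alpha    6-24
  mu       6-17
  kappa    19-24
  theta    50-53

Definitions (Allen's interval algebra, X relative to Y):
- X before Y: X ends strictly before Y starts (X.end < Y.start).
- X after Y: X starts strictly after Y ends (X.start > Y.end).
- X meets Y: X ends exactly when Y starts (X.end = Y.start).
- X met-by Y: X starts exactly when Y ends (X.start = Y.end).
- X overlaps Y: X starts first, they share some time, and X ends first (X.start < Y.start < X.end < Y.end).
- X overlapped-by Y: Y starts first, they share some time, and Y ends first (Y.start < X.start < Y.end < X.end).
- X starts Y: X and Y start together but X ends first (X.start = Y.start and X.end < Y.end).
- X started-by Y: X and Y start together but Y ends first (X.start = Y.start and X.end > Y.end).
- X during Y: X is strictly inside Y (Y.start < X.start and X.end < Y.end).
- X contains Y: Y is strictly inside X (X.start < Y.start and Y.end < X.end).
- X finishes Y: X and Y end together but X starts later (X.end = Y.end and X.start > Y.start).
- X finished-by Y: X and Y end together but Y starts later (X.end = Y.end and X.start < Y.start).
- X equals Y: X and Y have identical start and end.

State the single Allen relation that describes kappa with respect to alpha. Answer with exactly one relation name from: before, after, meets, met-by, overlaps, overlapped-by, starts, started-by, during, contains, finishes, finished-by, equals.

kappa = [19, 24]; alpha = [6, 24].
Compare endpoints: kappa.start > alpha.start, kappa.start < alpha.end, kappa.end > alpha.start, kappa.end = alpha.end.
That pattern is 'finishes'.

finishes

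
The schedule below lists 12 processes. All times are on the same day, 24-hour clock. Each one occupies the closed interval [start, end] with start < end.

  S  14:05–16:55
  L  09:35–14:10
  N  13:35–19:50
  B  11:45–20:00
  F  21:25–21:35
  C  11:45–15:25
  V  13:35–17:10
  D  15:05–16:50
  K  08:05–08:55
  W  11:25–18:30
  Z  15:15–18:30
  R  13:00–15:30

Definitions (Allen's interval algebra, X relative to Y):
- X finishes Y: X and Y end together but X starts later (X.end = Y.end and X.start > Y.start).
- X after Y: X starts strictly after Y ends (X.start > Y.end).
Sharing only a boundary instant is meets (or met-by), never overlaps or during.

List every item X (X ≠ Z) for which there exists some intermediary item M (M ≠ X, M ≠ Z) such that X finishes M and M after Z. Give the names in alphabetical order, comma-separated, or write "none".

none

Target Z = [15:15, 18:30].
Intermediaries M with M after Z: F.
Via F — items with X finishes F: none.
Union: none.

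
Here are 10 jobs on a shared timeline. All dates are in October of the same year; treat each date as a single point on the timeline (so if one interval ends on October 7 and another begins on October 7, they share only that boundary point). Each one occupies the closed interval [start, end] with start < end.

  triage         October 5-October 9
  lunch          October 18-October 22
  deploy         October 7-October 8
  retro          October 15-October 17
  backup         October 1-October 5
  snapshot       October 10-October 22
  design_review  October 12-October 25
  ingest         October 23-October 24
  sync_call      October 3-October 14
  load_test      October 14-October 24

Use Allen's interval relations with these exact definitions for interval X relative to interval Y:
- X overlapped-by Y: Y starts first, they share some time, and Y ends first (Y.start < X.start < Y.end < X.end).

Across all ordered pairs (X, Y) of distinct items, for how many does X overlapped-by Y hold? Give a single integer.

Checking all 90 ordered pairs for relation 'overlapped-by'; matching pairs in alphabetical order:
(design_review, snapshot): design_review overlapped-by snapshot ✓
(design_review, sync_call): design_review overlapped-by sync_call ✓
(load_test, snapshot): load_test overlapped-by snapshot ✓
(snapshot, sync_call): snapshot overlapped-by sync_call ✓
(sync_call, backup): sync_call overlapped-by backup ✓
Count: 5.

5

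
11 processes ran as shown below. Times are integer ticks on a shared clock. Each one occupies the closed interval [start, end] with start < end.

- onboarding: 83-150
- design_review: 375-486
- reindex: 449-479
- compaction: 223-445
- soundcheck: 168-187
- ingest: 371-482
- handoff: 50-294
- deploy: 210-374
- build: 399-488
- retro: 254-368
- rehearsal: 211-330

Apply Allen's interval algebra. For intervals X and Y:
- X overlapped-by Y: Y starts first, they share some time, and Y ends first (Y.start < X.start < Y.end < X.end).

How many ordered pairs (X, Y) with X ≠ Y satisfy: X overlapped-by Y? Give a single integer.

14

Checking all 110 ordered pairs for relation 'overlapped-by'; matching pairs in alphabetical order:
(build, compaction): build overlapped-by compaction ✓
(build, design_review): build overlapped-by design_review ✓
(build, ingest): build overlapped-by ingest ✓
(compaction, deploy): compaction overlapped-by deploy ✓
(compaction, handoff): compaction overlapped-by handoff ✓
(compaction, rehearsal): compaction overlapped-by rehearsal ✓
(deploy, handoff): deploy overlapped-by handoff ✓
(design_review, compaction): design_review overlapped-by compaction ✓
(design_review, ingest): design_review overlapped-by ingest ✓
(ingest, compaction): ingest overlapped-by compaction ✓
(ingest, deploy): ingest overlapped-by deploy ✓
(rehearsal, handoff): rehearsal overlapped-by handoff ✓
(retro, handoff): retro overlapped-by handoff ✓
(retro, rehearsal): retro overlapped-by rehearsal ✓
Count: 14.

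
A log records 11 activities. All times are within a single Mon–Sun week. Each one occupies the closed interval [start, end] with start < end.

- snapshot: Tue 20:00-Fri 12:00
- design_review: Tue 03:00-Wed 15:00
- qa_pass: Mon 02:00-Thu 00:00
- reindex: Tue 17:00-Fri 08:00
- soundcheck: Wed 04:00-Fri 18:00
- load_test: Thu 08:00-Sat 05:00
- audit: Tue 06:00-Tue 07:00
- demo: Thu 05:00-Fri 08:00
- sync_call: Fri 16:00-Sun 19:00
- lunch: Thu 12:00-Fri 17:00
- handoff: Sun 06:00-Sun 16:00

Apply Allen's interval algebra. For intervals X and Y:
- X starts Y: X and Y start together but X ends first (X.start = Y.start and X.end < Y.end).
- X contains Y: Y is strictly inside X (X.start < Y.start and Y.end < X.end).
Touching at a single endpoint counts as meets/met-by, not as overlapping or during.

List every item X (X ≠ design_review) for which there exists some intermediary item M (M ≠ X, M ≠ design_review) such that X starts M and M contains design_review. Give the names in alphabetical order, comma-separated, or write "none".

none

Target design_review = [Tue 03:00, Wed 15:00].
Intermediaries M with M contains design_review: qa_pass.
Via qa_pass — items with X starts qa_pass: none.
Union: none.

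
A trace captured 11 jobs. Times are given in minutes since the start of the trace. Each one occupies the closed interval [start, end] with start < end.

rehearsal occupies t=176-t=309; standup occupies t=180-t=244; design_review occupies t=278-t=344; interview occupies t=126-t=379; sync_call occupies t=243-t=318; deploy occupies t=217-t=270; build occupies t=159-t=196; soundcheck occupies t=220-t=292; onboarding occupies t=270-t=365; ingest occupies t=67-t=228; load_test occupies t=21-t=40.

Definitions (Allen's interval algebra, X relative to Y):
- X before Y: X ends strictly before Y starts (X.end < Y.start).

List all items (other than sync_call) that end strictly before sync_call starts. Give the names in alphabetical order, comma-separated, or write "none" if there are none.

build, ingest, load_test

Target sync_call = [t=243, t=318].
build [t=159, t=196] → before → yes.
deploy [t=217, t=270] → overlaps → no.
design_review [t=278, t=344] → overlapped-by → no.
ingest [t=67, t=228] → before → yes.
interview [t=126, t=379] → contains → no.
load_test [t=21, t=40] → before → yes.
onboarding [t=270, t=365] → overlapped-by → no.
rehearsal [t=176, t=309] → overlaps → no.
soundcheck [t=220, t=292] → overlaps → no.
standup [t=180, t=244] → overlaps → no.
Result: build, ingest, load_test.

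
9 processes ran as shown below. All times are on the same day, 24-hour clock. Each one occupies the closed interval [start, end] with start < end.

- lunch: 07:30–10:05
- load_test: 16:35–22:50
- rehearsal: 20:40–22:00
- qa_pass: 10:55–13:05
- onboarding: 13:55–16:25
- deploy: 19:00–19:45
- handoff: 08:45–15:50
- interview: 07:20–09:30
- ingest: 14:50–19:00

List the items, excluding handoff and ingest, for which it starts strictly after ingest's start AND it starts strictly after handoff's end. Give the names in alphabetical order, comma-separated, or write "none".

deploy, load_test, rehearsal

Conditions: its start is strictly after ingest's start (X.start > 14:50) AND its start is strictly after handoff's end (X.start > 15:50).
deploy: start 19:00 > 14:50? ✓; start 19:00 > 15:50? ✓ → yes.
interview: start 07:20 > 14:50? ✗; start 07:20 > 15:50? ✗ → no.
load_test: start 16:35 > 14:50? ✓; start 16:35 > 15:50? ✓ → yes.
lunch: start 07:30 > 14:50? ✗; start 07:30 > 15:50? ✗ → no.
onboarding: start 13:55 > 14:50? ✗; start 13:55 > 15:50? ✗ → no.
qa_pass: start 10:55 > 14:50? ✗; start 10:55 > 15:50? ✗ → no.
rehearsal: start 20:40 > 14:50? ✓; start 20:40 > 15:50? ✓ → yes.
Result: deploy, load_test, rehearsal.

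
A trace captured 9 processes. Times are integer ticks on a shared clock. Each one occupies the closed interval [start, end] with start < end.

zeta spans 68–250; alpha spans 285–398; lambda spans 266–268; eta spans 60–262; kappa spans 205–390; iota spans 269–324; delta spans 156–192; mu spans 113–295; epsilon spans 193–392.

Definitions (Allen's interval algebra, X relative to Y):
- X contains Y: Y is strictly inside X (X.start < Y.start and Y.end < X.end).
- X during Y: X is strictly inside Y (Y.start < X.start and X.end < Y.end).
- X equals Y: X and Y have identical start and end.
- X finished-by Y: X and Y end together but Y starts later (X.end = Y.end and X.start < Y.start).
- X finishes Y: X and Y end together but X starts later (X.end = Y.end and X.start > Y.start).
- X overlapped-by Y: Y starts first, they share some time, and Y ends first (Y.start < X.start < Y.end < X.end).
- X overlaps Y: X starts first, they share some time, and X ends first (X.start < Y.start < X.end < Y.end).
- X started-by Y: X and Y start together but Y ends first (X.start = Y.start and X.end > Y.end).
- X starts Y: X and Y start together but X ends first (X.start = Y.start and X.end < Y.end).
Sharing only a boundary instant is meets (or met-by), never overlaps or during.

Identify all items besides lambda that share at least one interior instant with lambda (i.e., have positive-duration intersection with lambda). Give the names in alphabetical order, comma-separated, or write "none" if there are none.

Target lambda = [266, 268].
alpha [285, 398] → after → no.
delta [156, 192] → before → no.
epsilon [193, 392] → contains → yes.
eta [60, 262] → before → no.
iota [269, 324] → after → no.
kappa [205, 390] → contains → yes.
mu [113, 295] → contains → yes.
zeta [68, 250] → before → no.
Result: epsilon, kappa, mu.

epsilon, kappa, mu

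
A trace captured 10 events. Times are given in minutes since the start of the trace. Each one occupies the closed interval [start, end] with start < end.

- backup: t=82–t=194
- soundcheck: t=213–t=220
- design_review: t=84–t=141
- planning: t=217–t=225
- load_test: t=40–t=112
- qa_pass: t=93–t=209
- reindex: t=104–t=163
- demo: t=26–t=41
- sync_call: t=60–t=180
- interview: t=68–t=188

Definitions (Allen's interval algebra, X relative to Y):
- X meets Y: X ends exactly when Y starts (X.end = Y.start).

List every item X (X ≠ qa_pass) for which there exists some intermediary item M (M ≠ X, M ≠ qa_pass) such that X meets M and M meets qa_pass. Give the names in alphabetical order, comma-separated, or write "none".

Target qa_pass = [t=93, t=209].
Intermediaries M with M meets qa_pass: none.
Union: none.

none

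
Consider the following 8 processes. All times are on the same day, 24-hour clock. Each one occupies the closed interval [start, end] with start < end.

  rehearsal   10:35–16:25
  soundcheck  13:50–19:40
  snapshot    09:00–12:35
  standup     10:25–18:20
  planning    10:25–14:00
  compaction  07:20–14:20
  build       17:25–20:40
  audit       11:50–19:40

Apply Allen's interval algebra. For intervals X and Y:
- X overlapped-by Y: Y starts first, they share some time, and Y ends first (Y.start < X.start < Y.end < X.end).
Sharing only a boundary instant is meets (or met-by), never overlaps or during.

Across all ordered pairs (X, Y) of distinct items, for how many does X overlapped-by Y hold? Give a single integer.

18

Checking all 56 ordered pairs for relation 'overlapped-by'; matching pairs in alphabetical order:
(audit, compaction): audit overlapped-by compaction ✓
(audit, planning): audit overlapped-by planning ✓
(audit, rehearsal): audit overlapped-by rehearsal ✓
(audit, snapshot): audit overlapped-by snapshot ✓
(audit, standup): audit overlapped-by standup ✓
(build, audit): build overlapped-by audit ✓
(build, soundcheck): build overlapped-by soundcheck ✓
(build, standup): build overlapped-by standup ✓
(planning, snapshot): planning overlapped-by snapshot ✓
(rehearsal, compaction): rehearsal overlapped-by compaction ✓
(rehearsal, planning): rehearsal overlapped-by planning ✓
(rehearsal, snapshot): rehearsal overlapped-by snapshot ✓
(soundcheck, compaction): soundcheck overlapped-by compaction ✓
(soundcheck, planning): soundcheck overlapped-by planning ✓
(soundcheck, rehearsal): soundcheck overlapped-by rehearsal ✓
(soundcheck, standup): soundcheck overlapped-by standup ✓
(standup, compaction): standup overlapped-by compaction ✓
(standup, snapshot): standup overlapped-by snapshot ✓
Count: 18.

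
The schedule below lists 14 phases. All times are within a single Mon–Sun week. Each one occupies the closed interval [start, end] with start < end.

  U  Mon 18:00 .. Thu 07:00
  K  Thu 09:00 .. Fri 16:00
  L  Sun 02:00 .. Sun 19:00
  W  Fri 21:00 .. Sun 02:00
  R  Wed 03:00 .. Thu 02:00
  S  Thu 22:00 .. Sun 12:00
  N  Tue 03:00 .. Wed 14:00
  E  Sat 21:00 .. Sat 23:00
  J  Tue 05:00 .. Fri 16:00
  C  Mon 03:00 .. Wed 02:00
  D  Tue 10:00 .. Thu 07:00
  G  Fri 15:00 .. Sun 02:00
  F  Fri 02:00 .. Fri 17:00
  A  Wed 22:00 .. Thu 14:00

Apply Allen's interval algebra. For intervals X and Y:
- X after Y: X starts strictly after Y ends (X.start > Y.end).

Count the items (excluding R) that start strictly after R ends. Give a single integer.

7

Target R = [Wed 03:00, Thu 02:00].
A [Wed 22:00, Thu 14:00] → overlapped-by → no.
C [Mon 03:00, Wed 02:00] → before → no.
D [Tue 10:00, Thu 07:00] → contains → no.
E [Sat 21:00, Sat 23:00] → after → counts.
F [Fri 02:00, Fri 17:00] → after → counts.
G [Fri 15:00, Sun 02:00] → after → counts.
J [Tue 05:00, Fri 16:00] → contains → no.
K [Thu 09:00, Fri 16:00] → after → counts.
L [Sun 02:00, Sun 19:00] → after → counts.
N [Tue 03:00, Wed 14:00] → overlaps → no.
S [Thu 22:00, Sun 12:00] → after → counts.
U [Mon 18:00, Thu 07:00] → contains → no.
W [Fri 21:00, Sun 02:00] → after → counts.
Total: 7.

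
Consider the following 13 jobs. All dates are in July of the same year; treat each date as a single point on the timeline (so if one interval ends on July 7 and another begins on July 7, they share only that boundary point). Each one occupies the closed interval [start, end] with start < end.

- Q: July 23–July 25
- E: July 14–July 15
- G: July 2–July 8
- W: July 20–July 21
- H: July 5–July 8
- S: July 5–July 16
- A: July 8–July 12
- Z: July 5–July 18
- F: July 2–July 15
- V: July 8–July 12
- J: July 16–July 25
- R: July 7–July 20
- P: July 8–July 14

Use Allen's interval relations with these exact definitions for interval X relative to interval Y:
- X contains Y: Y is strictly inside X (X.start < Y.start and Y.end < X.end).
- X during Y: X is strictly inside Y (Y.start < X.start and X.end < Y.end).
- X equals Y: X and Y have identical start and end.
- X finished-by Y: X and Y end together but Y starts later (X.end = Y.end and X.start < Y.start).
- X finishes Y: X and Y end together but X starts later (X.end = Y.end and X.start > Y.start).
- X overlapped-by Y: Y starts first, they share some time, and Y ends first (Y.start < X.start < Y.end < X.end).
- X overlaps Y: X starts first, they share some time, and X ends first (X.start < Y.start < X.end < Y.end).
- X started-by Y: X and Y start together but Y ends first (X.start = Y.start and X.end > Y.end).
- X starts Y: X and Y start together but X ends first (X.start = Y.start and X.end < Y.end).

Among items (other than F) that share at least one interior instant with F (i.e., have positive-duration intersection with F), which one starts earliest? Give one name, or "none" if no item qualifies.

G

Target F = [July 2, July 15].
A [July 8, July 12] → during → candidate.
E [July 14, July 15] → finishes → candidate.
G [July 2, July 8] → starts → candidate.
H [July 5, July 8] → during → candidate.
J [July 16, July 25] → after → excluded.
P [July 8, July 14] → during → candidate.
Q [July 23, July 25] → after → excluded.
R [July 7, July 20] → overlapped-by → candidate.
S [July 5, July 16] → overlapped-by → candidate.
V [July 8, July 12] → during → candidate.
W [July 20, July 21] → after → excluded.
Z [July 5, July 18] → overlapped-by → candidate.
Among candidates, earliest start is July 2 → G.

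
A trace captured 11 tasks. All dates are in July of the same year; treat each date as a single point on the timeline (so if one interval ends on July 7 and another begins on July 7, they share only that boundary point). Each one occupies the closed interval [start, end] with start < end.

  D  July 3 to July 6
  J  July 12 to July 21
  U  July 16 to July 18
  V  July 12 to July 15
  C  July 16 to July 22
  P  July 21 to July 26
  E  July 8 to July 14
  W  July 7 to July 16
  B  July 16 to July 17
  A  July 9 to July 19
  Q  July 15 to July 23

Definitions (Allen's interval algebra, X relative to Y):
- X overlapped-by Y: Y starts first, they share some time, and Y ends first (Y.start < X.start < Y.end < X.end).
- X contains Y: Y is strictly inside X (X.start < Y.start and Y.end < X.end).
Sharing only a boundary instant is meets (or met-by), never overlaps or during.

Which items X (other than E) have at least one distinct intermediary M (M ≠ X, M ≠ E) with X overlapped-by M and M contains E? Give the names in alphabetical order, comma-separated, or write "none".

Target E = [July 8, July 14].
Intermediaries M with M contains E: W.
Via W — items with X overlapped-by W: A, J, Q.
Union: A, J, Q.

A, J, Q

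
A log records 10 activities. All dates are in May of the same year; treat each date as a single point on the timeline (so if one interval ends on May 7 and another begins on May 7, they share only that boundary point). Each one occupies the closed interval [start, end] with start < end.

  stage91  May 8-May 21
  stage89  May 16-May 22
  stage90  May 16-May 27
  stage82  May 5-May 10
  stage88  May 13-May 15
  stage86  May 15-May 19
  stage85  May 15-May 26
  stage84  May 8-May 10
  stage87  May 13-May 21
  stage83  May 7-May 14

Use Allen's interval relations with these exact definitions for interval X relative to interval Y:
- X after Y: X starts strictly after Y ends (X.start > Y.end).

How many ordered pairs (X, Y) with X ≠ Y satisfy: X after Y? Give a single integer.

18

Checking all 90 ordered pairs for relation 'after'; matching pairs in alphabetical order:
(stage85, stage82): stage85 after stage82 ✓
(stage85, stage83): stage85 after stage83 ✓
(stage85, stage84): stage85 after stage84 ✓
(stage86, stage82): stage86 after stage82 ✓
(stage86, stage83): stage86 after stage83 ✓
(stage86, stage84): stage86 after stage84 ✓
(stage87, stage82): stage87 after stage82 ✓
(stage87, stage84): stage87 after stage84 ✓
(stage88, stage82): stage88 after stage82 ✓
(stage88, stage84): stage88 after stage84 ✓
(stage89, stage82): stage89 after stage82 ✓
(stage89, stage83): stage89 after stage83 ✓
(stage89, stage84): stage89 after stage84 ✓
(stage89, stage88): stage89 after stage88 ✓
(stage90, stage82): stage90 after stage82 ✓
(stage90, stage83): stage90 after stage83 ✓
(stage90, stage84): stage90 after stage84 ✓
(stage90, stage88): stage90 after stage88 ✓
Count: 18.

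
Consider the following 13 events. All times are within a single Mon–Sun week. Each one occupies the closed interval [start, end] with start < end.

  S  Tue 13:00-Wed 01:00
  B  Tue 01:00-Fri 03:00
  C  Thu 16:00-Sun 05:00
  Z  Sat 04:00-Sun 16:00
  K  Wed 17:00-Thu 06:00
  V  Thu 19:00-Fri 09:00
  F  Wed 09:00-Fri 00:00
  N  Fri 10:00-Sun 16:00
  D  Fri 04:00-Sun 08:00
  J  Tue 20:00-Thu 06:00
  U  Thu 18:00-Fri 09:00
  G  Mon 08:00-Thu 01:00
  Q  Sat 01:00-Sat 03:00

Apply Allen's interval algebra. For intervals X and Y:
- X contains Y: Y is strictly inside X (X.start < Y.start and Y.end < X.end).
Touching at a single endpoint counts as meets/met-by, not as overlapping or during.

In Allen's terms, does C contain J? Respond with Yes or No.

C = [Thu 16:00, Sun 05:00], J = [Tue 20:00, Thu 06:00].
Actual relation of C to J: after.
Asked whether 'contains' holds → No.

No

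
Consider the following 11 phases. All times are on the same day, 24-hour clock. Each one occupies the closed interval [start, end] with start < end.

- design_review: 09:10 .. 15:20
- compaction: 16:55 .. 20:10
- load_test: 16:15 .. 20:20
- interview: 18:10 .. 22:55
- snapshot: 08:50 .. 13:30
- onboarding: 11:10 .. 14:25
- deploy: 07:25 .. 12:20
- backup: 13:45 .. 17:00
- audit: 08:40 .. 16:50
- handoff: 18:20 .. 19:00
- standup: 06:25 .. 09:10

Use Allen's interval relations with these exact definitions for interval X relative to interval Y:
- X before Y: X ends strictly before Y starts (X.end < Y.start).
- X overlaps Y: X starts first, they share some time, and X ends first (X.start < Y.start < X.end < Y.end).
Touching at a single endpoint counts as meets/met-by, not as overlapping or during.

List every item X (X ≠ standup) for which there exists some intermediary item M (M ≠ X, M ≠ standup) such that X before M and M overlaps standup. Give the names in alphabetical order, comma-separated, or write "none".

Target standup = [06:25, 09:10].
Intermediaries M with M overlaps standup: none.
Union: none.

none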